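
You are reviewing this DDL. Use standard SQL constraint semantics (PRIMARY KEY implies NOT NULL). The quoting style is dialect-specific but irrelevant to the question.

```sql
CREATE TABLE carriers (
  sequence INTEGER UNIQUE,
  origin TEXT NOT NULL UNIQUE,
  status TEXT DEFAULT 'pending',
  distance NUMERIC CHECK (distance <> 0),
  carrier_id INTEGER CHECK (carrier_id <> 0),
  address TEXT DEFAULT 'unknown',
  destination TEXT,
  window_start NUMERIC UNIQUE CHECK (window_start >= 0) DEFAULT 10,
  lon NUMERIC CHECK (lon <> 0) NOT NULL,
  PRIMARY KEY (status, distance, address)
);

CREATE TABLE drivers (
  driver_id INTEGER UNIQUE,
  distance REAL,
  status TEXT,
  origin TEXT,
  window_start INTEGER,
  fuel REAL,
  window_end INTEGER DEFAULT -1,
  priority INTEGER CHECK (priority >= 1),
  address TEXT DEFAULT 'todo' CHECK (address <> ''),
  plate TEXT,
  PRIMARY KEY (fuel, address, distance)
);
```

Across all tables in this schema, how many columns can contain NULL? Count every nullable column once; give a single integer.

11

carriers: 4 nullable (sequence, carrier_id, destination, window_start — PK (status, distance, address) and explicit NOT NULL columns excluded).
drivers: 7 nullable (driver_id, status, origin, window_start, window_end, priority, plate — PK (fuel, address, distance) and explicit NOT NULL columns excluded).
Total: 4 + 7 = 11.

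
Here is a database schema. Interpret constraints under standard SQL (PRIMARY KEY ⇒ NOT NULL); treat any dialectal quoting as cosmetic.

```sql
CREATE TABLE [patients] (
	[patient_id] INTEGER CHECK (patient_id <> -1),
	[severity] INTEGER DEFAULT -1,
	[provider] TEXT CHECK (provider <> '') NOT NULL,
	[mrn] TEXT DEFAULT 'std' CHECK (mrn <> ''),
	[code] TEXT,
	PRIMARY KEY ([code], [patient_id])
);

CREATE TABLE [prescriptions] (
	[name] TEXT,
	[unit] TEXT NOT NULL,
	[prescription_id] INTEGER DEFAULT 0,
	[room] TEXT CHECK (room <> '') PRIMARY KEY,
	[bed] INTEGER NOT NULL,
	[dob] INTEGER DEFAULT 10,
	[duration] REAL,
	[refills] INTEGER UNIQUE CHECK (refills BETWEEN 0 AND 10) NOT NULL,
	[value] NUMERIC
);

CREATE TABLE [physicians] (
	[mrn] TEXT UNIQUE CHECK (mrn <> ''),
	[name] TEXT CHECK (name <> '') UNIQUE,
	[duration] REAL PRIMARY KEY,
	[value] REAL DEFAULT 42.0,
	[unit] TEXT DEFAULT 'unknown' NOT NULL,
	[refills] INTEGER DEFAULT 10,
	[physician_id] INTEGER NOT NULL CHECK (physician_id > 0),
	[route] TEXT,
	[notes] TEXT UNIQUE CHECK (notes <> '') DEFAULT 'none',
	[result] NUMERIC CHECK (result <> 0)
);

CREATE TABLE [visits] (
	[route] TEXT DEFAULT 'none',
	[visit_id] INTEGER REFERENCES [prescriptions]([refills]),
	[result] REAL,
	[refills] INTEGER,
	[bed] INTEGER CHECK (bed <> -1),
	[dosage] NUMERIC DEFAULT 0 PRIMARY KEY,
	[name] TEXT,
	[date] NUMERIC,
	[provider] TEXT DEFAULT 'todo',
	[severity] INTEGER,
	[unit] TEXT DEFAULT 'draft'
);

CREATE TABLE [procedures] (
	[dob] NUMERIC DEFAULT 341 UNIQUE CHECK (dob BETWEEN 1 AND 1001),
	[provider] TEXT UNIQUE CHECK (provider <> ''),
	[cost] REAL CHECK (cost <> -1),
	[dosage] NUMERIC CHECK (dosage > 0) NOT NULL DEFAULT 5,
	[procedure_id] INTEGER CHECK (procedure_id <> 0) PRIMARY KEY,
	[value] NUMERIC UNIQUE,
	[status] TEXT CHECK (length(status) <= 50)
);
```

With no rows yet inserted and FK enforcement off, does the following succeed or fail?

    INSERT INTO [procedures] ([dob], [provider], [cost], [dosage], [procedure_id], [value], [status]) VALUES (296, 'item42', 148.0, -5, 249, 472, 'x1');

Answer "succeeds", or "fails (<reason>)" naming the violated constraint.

The value -5 for dosage violates CHECK (dosage > 0).

fails (CHECK on dosage)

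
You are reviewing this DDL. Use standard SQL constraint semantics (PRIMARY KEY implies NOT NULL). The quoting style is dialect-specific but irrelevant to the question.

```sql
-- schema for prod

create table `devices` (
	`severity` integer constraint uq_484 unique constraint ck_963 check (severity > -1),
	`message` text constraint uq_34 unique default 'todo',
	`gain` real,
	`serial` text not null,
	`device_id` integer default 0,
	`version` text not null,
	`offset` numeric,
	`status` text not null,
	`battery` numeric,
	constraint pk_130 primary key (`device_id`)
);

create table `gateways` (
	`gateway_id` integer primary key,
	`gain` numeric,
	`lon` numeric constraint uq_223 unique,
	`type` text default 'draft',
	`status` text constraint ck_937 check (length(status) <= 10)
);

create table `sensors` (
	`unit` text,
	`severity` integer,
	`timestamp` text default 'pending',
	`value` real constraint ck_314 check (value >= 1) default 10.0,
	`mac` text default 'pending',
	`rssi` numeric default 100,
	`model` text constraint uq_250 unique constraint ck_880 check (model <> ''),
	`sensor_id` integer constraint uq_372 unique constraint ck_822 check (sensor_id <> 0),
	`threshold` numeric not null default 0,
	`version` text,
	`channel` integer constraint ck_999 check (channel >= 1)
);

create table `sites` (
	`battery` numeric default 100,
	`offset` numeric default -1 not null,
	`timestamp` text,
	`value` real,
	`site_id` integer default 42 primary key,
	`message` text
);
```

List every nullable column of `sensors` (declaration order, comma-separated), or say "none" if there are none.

- unit: no NOT NULL constraint applies → nullable.
- severity: no NOT NULL constraint applies → nullable.
- timestamp: DEFAULT only fills an omitted column; an explicit NULL is still allowed → nullable.
- value: CHECK does not forbid NULL (a CHECK constraint passes when its expression is NULL) → nullable.
- mac: DEFAULT only fills an omitted column; an explicit NULL is still allowed → nullable.
- rssi: DEFAULT only fills an omitted column; an explicit NULL is still allowed → nullable.
- model: CHECK does not forbid NULL (a CHECK constraint passes when its expression is NULL) → nullable.
- sensor_id: CHECK does not forbid NULL (a CHECK constraint passes when its expression is NULL) → nullable.
- threshold: declared NOT NULL → not nullable.
- version: no NOT NULL constraint applies → nullable.
- channel: CHECK does not forbid NULL (a CHECK constraint passes when its expression is NULL) → nullable.

unit, severity, timestamp, value, mac, rssi, model, sensor_id, version, channel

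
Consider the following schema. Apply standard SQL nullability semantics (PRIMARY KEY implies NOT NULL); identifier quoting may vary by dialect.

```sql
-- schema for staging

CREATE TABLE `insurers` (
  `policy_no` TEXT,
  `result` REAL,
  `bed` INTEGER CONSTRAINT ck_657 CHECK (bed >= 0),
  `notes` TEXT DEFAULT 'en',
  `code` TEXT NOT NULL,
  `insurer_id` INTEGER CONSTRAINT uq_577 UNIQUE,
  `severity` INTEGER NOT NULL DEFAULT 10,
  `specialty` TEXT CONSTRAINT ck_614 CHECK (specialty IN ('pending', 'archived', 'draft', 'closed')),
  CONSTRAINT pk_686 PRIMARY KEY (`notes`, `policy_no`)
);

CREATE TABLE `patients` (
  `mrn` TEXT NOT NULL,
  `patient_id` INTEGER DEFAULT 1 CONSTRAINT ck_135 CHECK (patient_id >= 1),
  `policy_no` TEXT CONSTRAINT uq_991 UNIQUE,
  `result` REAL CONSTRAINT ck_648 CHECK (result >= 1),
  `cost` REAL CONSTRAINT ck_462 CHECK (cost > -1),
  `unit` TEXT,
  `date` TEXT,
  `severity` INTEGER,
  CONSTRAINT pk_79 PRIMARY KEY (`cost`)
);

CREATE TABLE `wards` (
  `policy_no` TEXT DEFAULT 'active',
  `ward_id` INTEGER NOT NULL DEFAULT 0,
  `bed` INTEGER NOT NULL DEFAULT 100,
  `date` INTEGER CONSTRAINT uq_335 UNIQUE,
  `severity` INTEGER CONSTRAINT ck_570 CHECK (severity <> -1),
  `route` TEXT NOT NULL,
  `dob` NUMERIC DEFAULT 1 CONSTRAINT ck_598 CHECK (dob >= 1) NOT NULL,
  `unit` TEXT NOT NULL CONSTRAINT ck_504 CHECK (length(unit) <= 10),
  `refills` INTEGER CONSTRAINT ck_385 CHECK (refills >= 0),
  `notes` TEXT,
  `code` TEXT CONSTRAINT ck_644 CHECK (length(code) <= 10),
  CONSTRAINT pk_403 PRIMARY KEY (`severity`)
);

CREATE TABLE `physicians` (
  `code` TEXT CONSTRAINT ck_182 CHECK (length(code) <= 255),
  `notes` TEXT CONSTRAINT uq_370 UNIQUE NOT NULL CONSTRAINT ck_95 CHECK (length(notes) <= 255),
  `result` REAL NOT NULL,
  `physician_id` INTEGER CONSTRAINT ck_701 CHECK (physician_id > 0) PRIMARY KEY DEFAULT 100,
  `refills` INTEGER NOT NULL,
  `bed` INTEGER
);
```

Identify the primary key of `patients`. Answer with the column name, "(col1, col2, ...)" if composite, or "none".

cost is declared PRIMARY KEY as a table-level PRIMARY KEY clause.

cost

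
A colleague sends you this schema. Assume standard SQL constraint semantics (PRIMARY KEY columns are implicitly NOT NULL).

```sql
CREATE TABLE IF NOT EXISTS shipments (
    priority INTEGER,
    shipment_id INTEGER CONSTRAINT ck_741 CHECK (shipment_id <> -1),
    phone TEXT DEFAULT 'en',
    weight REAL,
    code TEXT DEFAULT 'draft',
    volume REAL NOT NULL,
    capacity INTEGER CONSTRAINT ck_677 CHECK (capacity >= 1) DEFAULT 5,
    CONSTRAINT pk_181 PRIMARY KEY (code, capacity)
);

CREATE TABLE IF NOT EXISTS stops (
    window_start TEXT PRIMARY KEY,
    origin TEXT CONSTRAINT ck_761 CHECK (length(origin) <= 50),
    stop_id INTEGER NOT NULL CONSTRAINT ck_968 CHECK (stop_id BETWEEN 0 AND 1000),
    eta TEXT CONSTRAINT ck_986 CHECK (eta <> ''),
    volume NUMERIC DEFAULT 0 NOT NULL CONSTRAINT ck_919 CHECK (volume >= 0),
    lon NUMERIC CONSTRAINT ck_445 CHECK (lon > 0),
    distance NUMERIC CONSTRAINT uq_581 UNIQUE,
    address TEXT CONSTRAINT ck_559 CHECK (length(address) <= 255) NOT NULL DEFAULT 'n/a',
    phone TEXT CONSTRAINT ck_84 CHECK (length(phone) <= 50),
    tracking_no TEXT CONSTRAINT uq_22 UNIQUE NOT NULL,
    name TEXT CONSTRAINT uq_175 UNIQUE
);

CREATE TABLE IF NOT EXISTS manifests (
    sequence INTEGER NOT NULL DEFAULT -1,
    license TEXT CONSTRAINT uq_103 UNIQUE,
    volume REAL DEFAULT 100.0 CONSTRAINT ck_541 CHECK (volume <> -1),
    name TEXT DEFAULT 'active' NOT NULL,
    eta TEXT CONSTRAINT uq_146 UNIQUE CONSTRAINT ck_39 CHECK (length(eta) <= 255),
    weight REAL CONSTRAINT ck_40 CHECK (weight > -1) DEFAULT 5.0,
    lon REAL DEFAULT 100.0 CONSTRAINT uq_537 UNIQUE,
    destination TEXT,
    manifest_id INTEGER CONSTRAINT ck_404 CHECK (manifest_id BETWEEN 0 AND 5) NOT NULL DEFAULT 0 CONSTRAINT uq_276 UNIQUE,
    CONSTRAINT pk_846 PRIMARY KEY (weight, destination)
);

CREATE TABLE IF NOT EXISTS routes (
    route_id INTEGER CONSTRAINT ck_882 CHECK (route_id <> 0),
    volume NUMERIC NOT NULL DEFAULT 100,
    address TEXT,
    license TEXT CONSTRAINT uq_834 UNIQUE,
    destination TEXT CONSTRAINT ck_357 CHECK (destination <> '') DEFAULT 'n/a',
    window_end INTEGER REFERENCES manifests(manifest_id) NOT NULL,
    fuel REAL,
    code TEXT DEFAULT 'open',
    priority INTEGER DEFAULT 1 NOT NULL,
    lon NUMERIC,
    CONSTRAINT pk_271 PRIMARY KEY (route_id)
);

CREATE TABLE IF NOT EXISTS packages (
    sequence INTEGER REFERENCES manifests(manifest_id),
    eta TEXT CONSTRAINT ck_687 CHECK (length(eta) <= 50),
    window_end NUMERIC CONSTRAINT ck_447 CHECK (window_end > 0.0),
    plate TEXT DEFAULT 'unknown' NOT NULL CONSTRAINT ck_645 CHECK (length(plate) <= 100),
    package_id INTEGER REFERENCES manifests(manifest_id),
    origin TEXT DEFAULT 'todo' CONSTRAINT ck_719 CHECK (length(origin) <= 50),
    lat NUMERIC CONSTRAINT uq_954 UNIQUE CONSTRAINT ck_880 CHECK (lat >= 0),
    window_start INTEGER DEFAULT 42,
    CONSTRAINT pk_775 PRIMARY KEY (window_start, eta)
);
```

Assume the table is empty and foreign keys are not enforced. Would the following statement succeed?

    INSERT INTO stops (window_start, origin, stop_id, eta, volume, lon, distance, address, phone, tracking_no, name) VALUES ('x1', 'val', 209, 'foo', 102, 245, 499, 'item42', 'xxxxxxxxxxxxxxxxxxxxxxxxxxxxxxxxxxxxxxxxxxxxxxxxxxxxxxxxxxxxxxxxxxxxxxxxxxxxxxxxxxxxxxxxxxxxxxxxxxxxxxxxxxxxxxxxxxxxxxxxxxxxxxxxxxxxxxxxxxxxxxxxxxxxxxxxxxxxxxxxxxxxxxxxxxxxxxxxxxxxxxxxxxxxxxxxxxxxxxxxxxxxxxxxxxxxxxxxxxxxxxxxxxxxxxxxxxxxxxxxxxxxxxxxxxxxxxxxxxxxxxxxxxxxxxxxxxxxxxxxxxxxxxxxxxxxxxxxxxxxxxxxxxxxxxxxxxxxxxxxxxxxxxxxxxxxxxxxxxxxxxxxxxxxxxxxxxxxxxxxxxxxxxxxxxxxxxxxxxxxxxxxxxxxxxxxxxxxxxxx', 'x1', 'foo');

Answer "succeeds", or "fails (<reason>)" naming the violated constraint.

The value 'xxxxxxxxxxxxxxxxxxxxxxxxxxxxxxxxxxxxxxxxxxxxxxxxxxxxxxxxxxxxxxxxxxxxxxxxxxxxxxxxxxxxxxxxxxxxxxxxxxxxxxxxxxxxxxxxxxxxxxxxxxxxxxxxxxxxxxxxxxxxxxxxxxxxxxxxxxxxxxxxxxxxxxxxxxxxxxxxxxxxxxxxxxxxxxxxxxxxxxxxxxxxxxxxxxxxxxxxxxxxxxxxxxxxxxxxxxxxxxxxxxxxxxxxxxxxxxxxxxxxxxxxxxxxxxxxxxxxxxxxxxxxxxxxxxxxxxxxxxxxxxxxxxxxxxxxxxxxxxxxxxxxxxxxxxxxxxxxxxxxxxxxxxxxxxxxxxxxxxxxxxxxxxxxxxxxxxxxxxxxxxxxxxxxxxxxxxxxxxxx' for phone violates CHECK (length(phone) <= 50).

fails (CHECK on phone)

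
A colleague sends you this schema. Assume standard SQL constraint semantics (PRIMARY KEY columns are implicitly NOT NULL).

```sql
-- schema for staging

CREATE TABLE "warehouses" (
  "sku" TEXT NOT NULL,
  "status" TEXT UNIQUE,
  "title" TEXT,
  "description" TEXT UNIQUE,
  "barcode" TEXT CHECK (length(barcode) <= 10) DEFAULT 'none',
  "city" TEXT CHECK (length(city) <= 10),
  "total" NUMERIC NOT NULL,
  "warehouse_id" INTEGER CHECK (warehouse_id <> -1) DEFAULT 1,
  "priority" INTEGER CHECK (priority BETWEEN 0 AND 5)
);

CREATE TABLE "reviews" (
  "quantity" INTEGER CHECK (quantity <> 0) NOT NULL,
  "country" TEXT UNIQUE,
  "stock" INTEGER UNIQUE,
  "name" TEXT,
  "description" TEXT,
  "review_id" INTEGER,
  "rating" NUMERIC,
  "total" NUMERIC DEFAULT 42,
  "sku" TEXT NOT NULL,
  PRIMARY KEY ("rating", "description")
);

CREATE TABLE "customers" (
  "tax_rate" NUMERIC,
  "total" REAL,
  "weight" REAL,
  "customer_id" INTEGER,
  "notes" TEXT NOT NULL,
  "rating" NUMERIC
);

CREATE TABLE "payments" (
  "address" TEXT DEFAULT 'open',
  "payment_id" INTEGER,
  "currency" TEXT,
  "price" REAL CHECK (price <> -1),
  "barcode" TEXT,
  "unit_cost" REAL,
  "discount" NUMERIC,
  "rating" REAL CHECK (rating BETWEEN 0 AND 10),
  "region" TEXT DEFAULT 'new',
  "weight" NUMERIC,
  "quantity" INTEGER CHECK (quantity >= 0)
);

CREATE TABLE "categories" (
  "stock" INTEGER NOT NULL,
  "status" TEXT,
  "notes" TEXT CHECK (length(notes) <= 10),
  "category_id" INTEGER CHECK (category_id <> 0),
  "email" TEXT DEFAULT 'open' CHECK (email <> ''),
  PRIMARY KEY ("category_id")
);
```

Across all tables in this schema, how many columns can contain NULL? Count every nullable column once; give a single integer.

31

warehouses: 7 nullable (status, title, description, barcode, city, warehouse_id, priority — PK none and explicit NOT NULL columns excluded).
reviews: 5 nullable (country, stock, name, review_id, total — PK (rating, description) and explicit NOT NULL columns excluded).
customers: 5 nullable (tax_rate, total, weight, customer_id, rating — PK none and explicit NOT NULL columns excluded).
payments: 11 nullable (address, payment_id, currency, price, barcode, unit_cost, discount, rating, region, weight, quantity — PK none and explicit NOT NULL columns excluded).
categories: 3 nullable (status, notes, email — PK (category_id) and explicit NOT NULL columns excluded).
Total: 7 + 5 + 5 + 11 + 3 = 31.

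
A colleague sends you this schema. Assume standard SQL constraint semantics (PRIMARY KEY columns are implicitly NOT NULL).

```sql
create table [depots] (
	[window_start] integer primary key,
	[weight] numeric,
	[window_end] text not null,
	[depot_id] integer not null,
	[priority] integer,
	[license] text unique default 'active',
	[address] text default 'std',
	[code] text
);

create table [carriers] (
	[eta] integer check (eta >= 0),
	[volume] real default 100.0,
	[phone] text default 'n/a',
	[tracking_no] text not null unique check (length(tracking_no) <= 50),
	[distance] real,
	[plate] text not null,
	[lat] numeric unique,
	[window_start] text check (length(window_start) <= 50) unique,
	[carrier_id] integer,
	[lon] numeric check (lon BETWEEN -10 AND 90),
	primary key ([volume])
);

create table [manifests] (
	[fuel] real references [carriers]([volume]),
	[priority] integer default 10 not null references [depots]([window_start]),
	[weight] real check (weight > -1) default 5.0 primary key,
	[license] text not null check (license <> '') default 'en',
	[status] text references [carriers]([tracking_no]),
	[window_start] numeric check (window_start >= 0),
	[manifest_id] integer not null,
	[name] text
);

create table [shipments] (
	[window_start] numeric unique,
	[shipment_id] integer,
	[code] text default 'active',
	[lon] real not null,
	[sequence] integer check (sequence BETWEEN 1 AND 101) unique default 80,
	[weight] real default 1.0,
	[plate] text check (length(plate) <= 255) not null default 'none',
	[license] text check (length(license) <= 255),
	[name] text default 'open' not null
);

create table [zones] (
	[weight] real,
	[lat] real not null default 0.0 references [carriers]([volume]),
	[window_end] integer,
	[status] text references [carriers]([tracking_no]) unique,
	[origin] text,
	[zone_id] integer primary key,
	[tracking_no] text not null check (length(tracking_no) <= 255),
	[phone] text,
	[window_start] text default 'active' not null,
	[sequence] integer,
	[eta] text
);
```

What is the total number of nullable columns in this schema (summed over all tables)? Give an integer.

29

depots: 5 nullable (weight, priority, license, address, code — PK (window_start) and explicit NOT NULL columns excluded).
carriers: 7 nullable (eta, phone, distance, lat, window_start, carrier_id, lon — PK (volume) and explicit NOT NULL columns excluded).
manifests: 4 nullable (fuel, status, window_start, name — PK (weight) and explicit NOT NULL columns excluded).
shipments: 6 nullable (window_start, shipment_id, code, sequence, weight, license — PK none and explicit NOT NULL columns excluded).
zones: 7 nullable (weight, window_end, status, origin, phone, sequence, eta — PK (zone_id) and explicit NOT NULL columns excluded).
Total: 5 + 7 + 4 + 6 + 7 = 29.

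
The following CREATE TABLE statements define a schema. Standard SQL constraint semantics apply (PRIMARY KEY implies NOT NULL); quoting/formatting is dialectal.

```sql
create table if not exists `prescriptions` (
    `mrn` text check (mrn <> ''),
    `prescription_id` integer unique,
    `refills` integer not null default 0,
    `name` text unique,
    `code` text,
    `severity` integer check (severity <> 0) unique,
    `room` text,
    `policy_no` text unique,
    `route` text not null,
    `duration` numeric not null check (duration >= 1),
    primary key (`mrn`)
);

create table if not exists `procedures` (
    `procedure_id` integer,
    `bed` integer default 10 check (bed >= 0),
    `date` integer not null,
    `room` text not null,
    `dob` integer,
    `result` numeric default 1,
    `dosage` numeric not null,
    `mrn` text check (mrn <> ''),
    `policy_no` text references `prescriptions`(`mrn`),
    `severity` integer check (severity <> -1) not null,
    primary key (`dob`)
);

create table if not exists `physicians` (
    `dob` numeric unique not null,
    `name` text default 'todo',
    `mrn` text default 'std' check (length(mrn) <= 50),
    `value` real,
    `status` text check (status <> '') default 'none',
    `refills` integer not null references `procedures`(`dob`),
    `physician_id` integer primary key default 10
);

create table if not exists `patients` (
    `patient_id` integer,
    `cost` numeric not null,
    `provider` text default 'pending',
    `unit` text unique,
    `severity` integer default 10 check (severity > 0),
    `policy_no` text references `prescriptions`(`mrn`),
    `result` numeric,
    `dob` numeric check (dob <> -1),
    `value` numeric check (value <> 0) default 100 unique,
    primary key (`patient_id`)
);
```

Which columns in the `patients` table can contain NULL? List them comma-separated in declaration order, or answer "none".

- patient_id: part of the PRIMARY KEY, which implies NOT NULL → not nullable.
- cost: declared NOT NULL → not nullable.
- provider: DEFAULT only fills an omitted column; an explicit NULL is still allowed → nullable.
- unit: UNIQUE does not imply NOT NULL → nullable.
- severity: CHECK does not forbid NULL (a CHECK constraint passes when its expression is NULL) → nullable.
- policy_no: a foreign key column may be NULL unless separately constrained → nullable.
- result: no NOT NULL constraint applies → nullable.
- dob: CHECK does not forbid NULL (a CHECK constraint passes when its expression is NULL) → nullable.
- value: CHECK does not forbid NULL (a CHECK constraint passes when its expression is NULL) → nullable.

provider, unit, severity, policy_no, result, dob, value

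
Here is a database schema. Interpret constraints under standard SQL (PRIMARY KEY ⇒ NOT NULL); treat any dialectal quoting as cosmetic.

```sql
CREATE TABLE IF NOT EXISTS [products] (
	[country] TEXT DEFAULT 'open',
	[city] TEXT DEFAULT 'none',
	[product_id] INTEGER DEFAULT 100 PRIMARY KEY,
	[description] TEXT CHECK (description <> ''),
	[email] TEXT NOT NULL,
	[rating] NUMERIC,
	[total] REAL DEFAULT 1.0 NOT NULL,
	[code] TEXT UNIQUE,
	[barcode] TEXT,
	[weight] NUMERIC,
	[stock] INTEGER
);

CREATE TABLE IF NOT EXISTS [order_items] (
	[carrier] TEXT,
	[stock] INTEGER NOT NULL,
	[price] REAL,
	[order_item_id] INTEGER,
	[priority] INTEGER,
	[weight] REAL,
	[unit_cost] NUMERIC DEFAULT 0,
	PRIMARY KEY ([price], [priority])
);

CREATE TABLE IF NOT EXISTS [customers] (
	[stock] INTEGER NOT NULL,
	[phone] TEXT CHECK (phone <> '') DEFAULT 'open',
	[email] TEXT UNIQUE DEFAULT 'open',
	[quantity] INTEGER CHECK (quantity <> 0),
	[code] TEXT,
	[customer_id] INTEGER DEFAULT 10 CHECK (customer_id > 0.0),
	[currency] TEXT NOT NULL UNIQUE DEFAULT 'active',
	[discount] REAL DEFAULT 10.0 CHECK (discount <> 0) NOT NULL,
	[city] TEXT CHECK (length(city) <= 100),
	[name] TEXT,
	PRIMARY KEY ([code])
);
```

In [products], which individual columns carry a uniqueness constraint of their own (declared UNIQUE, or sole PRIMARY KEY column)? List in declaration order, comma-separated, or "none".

- country: no UNIQUE or single-column PK constraint.
- city: no UNIQUE or single-column PK constraint.
- product_id: single-column PRIMARY KEY → unique.
- description: no UNIQUE or single-column PK constraint.
- email: no UNIQUE or single-column PK constraint.
- rating: no UNIQUE or single-column PK constraint.
- total: no UNIQUE or single-column PK constraint.
- code: declared UNIQUE → unique.
- barcode: no UNIQUE or single-column PK constraint.
- weight: no UNIQUE or single-column PK constraint.
- stock: no UNIQUE or single-column PK constraint.

product_id, code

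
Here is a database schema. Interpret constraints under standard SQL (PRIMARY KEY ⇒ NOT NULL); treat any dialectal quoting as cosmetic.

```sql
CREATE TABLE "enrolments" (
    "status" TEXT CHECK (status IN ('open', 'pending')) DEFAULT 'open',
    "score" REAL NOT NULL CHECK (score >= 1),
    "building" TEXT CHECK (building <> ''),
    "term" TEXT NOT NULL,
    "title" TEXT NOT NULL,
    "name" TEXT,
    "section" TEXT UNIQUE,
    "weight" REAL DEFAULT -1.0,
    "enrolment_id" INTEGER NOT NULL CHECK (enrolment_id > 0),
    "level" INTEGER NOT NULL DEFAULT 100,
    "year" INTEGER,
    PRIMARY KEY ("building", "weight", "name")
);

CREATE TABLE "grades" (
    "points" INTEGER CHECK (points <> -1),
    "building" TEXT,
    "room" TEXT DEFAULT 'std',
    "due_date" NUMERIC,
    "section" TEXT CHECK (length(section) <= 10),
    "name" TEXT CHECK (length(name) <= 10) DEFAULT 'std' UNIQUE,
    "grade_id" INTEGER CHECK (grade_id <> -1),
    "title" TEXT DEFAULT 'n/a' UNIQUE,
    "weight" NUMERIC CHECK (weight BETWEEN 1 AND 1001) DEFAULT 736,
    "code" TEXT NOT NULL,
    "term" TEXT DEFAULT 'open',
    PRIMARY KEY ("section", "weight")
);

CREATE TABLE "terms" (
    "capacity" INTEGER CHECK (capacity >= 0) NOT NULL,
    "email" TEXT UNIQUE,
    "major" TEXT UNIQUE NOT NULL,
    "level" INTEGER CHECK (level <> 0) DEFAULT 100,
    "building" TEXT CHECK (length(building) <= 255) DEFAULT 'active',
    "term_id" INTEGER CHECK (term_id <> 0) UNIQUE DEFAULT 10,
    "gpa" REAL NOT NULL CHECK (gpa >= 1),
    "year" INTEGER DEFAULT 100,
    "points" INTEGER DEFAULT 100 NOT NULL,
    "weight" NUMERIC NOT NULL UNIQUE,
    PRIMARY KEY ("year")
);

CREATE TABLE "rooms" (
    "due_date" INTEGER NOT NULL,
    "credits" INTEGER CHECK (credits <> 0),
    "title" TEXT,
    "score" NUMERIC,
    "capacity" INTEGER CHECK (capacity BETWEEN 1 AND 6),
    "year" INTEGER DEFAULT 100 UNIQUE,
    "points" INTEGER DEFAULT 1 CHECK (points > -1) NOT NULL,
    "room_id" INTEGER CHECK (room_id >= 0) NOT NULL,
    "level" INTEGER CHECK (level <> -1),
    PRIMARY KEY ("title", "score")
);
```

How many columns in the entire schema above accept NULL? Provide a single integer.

19

enrolments: 3 nullable (status, section, year — PK (building, weight, name) and explicit NOT NULL columns excluded).
grades: 8 nullable (points, building, room, due_date, name, grade_id, title, term — PK (section, weight) and explicit NOT NULL columns excluded).
terms: 4 nullable (email, level, building, term_id — PK (year) and explicit NOT NULL columns excluded).
rooms: 4 nullable (credits, capacity, year, level — PK (title, score) and explicit NOT NULL columns excluded).
Total: 3 + 8 + 4 + 4 = 19.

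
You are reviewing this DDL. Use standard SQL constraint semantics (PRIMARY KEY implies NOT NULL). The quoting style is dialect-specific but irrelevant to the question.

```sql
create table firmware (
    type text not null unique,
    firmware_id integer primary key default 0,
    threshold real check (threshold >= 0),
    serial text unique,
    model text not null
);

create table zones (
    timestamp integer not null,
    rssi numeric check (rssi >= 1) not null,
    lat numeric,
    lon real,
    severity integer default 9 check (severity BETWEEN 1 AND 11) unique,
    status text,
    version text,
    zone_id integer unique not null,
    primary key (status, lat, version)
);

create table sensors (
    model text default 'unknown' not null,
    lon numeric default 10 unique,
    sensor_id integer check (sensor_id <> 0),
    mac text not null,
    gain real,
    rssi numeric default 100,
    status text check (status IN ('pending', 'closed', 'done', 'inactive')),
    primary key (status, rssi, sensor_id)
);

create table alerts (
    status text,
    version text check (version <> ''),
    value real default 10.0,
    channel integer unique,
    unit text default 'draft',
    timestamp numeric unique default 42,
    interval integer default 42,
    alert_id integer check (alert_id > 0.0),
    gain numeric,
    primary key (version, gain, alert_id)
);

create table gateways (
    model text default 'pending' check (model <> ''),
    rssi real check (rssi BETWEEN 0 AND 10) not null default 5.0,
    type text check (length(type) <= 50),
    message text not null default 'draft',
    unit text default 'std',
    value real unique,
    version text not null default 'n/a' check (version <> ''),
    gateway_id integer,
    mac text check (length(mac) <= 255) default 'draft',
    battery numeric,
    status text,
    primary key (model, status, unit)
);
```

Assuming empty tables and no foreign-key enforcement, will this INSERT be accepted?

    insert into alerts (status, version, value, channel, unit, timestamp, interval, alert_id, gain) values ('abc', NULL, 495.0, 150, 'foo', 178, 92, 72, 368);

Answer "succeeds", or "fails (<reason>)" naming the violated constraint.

fails (NOT NULL on version)

version is explicitly set to NULL, but version is part of the PRIMARY KEY (implied NOT NULL).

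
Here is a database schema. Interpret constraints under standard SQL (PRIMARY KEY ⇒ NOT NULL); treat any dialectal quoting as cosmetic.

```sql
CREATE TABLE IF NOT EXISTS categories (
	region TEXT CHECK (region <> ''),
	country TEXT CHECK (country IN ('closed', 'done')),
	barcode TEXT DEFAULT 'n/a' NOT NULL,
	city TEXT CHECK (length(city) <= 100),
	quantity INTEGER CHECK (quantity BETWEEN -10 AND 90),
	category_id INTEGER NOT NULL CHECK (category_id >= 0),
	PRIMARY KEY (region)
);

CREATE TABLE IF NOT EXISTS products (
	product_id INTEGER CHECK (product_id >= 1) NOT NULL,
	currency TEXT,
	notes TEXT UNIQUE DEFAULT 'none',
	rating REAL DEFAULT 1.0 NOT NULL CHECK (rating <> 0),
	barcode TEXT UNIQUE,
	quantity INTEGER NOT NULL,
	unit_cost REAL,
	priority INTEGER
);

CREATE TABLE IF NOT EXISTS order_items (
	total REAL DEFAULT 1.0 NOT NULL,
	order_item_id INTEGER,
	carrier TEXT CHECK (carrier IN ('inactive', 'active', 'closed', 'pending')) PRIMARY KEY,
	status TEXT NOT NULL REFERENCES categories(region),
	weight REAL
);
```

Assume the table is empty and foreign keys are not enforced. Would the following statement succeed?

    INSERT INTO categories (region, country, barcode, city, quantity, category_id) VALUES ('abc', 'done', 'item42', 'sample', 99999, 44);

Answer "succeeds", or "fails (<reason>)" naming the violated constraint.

fails (CHECK on quantity)

The value 99999 for quantity violates CHECK (quantity BETWEEN -10 AND 90).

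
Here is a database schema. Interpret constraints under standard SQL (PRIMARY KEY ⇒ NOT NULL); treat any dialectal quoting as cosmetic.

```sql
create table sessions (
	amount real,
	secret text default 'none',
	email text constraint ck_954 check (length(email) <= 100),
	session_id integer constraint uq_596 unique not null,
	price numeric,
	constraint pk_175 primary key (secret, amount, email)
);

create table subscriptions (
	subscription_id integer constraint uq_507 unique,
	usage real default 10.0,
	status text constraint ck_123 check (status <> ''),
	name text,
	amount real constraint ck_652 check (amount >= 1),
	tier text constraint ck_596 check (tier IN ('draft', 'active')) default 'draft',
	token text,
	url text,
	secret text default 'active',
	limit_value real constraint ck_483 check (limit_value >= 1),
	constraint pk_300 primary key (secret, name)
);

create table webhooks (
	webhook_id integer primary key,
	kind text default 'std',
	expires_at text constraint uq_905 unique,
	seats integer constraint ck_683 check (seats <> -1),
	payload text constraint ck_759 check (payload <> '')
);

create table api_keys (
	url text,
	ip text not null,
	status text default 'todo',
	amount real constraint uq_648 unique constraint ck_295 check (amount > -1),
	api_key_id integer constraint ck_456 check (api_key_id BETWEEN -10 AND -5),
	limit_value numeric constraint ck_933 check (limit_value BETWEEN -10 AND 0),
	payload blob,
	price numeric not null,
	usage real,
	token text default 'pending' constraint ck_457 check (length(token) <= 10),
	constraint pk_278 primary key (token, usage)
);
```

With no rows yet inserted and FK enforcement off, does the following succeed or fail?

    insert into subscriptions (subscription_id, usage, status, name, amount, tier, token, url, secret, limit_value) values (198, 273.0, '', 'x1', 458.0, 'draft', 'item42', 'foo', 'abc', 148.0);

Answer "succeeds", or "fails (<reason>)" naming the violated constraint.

fails (CHECK on status)

The value '' for status violates CHECK (status <> '').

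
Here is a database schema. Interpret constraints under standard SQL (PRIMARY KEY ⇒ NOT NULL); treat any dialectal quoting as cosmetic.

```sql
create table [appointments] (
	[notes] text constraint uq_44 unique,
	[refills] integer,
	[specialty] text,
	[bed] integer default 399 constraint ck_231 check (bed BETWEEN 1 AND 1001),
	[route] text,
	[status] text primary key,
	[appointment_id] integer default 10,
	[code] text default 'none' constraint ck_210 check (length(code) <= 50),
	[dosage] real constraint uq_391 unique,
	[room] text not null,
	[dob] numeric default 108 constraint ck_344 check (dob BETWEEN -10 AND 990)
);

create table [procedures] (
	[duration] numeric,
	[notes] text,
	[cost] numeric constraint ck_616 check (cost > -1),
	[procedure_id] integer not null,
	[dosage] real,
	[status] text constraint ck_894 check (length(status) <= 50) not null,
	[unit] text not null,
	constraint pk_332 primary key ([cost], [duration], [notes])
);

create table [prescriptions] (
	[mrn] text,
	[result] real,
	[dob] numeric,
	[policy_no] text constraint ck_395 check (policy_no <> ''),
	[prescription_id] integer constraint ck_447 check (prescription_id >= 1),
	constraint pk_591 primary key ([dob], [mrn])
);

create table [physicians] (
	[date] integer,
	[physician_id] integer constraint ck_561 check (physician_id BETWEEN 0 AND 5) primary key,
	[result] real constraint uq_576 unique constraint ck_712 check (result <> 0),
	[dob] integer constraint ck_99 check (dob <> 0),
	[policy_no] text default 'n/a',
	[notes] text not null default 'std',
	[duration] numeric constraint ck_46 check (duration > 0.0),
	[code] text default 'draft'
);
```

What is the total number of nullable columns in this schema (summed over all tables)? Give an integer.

19

appointments: 9 nullable (notes, refills, specialty, bed, route, appointment_id, code, dosage, dob — PK (status) and explicit NOT NULL columns excluded).
procedures: 1 nullable (dosage — PK (cost, duration, notes) and explicit NOT NULL columns excluded).
prescriptions: 3 nullable (result, policy_no, prescription_id — PK (dob, mrn) and explicit NOT NULL columns excluded).
physicians: 6 nullable (date, result, dob, policy_no, duration, code — PK (physician_id) and explicit NOT NULL columns excluded).
Total: 9 + 1 + 3 + 6 = 19.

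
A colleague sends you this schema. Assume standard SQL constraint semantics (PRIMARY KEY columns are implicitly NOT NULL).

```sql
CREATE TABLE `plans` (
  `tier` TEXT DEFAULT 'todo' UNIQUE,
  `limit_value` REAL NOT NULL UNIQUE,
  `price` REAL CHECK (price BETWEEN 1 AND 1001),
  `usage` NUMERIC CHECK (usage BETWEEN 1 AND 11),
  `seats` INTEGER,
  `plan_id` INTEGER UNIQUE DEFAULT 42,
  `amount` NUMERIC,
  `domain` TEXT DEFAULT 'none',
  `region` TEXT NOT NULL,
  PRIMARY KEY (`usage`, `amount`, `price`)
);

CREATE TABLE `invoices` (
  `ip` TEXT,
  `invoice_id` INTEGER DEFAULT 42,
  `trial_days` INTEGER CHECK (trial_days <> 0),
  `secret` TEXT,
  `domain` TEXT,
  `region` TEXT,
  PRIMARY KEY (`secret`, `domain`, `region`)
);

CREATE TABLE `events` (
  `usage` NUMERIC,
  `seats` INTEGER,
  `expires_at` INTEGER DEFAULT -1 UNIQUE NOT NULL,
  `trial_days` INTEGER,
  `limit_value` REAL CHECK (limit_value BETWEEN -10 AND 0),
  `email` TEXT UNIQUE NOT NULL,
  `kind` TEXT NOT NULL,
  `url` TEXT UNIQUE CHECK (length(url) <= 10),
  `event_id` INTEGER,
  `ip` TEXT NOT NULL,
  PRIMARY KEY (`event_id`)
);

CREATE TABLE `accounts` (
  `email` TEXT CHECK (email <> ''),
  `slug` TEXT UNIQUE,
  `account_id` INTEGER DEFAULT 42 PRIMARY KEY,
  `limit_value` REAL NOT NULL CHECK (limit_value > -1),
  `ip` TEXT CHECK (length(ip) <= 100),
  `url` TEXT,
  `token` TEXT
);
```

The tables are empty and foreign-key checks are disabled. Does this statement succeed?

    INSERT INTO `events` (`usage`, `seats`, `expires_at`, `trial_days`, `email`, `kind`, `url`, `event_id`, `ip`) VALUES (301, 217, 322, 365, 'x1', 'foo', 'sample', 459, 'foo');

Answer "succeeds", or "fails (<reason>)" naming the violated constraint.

succeeds

NOT NULL columns: email is supplied; event_id is supplied; expires_at is supplied; ip is supplied; kind is supplied.
CHECK constraints: 'sample' satisfies (length(url) <= 10).
No constraint is violated.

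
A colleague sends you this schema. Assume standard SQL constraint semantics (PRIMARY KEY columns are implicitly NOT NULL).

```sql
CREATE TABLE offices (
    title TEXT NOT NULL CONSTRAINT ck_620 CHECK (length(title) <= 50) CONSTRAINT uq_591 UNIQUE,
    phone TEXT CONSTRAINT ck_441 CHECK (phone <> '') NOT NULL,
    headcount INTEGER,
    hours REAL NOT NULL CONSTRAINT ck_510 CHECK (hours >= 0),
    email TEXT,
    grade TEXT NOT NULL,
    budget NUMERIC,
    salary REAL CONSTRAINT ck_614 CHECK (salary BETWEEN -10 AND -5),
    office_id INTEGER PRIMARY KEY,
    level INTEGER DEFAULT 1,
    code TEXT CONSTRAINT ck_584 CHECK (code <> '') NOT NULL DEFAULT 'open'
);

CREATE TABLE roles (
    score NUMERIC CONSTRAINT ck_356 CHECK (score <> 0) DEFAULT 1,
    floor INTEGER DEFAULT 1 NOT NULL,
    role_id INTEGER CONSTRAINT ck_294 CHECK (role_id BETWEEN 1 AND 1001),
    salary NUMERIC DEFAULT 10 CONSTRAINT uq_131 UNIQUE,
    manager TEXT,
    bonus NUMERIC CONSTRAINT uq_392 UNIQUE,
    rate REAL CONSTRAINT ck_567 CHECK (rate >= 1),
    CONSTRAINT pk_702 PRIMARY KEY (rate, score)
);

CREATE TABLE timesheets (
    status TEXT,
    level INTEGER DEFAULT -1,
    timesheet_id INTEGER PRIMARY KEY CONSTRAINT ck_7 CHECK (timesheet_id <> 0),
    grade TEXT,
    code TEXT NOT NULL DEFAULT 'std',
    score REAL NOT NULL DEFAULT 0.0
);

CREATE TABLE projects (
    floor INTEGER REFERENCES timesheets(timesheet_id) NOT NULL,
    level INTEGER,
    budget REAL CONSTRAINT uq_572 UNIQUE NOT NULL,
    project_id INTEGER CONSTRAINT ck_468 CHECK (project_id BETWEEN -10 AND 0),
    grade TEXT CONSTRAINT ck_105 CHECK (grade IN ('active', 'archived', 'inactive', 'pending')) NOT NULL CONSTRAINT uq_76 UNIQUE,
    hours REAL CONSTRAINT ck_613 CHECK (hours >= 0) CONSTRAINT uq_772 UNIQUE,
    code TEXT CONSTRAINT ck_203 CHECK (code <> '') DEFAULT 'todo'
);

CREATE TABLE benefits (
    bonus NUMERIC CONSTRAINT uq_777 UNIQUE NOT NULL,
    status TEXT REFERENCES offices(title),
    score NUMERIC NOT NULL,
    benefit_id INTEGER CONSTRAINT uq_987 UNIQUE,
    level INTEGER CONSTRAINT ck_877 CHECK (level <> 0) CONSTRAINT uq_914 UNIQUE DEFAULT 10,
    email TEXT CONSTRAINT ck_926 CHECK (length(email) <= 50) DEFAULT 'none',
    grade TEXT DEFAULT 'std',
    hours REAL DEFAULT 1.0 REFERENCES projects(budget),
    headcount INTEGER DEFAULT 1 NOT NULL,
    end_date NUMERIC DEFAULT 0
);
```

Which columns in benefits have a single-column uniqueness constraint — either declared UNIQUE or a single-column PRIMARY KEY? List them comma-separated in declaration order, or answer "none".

- bonus: declared UNIQUE → unique.
- status: no UNIQUE or single-column PK constraint.
- score: no UNIQUE or single-column PK constraint.
- benefit_id: declared UNIQUE → unique.
- level: declared UNIQUE → unique.
- email: no UNIQUE or single-column PK constraint.
- grade: no UNIQUE or single-column PK constraint.
- hours: no UNIQUE or single-column PK constraint.
- headcount: no UNIQUE or single-column PK constraint.
- end_date: no UNIQUE or single-column PK constraint.

bonus, benefit_id, level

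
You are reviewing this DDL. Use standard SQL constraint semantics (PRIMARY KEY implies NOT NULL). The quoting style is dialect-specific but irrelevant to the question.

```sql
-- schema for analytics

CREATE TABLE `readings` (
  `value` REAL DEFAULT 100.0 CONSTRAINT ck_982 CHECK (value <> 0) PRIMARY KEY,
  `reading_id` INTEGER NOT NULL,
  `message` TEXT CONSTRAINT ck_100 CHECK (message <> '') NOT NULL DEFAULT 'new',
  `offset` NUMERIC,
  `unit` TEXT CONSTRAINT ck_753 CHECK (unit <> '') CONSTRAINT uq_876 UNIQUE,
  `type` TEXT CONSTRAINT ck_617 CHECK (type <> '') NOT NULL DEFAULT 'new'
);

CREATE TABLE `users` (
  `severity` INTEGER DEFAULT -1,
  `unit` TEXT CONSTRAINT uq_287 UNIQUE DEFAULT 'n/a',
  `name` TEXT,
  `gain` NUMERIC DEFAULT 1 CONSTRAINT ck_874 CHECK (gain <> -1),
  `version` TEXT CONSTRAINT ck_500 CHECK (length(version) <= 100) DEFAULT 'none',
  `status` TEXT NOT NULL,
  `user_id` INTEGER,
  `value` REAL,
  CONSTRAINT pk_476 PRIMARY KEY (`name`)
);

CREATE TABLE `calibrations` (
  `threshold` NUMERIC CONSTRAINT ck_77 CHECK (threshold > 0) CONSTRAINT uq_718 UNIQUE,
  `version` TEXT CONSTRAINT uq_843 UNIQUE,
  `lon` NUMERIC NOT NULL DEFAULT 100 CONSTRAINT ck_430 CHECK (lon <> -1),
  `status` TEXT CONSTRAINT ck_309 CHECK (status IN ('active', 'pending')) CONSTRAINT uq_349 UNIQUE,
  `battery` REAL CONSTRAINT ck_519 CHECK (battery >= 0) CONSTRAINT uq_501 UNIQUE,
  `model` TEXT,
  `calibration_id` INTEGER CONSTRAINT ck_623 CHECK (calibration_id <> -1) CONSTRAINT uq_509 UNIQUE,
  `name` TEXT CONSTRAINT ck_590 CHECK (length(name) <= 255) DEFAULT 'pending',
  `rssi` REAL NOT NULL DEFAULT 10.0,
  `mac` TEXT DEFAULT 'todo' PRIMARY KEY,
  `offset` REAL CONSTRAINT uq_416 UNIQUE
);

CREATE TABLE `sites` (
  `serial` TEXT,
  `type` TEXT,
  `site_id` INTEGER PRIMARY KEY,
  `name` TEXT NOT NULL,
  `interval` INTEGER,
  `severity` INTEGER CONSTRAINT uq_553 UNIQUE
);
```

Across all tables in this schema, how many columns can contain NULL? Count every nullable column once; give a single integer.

readings: 2 nullable (offset, unit — PK (value) and explicit NOT NULL columns excluded).
users: 6 nullable (severity, unit, gain, version, user_id, value — PK (name) and explicit NOT NULL columns excluded).
calibrations: 8 nullable (threshold, version, status, battery, model, calibration_id, name, offset — PK (mac) and explicit NOT NULL columns excluded).
sites: 4 nullable (serial, type, interval, severity — PK (site_id) and explicit NOT NULL columns excluded).
Total: 2 + 6 + 8 + 4 = 20.

20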